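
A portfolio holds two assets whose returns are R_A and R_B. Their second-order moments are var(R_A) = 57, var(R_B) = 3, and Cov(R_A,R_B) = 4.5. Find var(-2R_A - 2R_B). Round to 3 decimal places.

var(-2R_A - 2R_B) = (-2)²·var(R_A) + (-2)²·var(R_B) + 2·(-2)·(-2)·Cov(R_A,R_B)
= 4·57 + 4·3 + 8·4.5 = 276

276.000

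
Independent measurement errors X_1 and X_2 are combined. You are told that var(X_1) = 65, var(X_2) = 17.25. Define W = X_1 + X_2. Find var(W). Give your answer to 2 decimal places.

82.25

By independence, var(W) = (1)²var(X_1) + (1)²var(X_2)
= (1)²·65 + (1)²·17.25 = 82.25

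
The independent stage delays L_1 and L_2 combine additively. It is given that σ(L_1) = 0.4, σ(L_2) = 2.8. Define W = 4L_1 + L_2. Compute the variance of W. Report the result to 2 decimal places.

Var(L_1) = 0.16, Var(L_2) = 7.84
By independence, Var(W) = (4)²Var(L_1) + (1)²Var(L_2)
= (4)²·0.16 + (1)²·7.84 = 10.4

10.40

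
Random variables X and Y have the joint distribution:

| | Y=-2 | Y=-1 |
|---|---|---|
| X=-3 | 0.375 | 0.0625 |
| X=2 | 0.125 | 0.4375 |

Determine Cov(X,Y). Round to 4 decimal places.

0.7813

E[X] = -0.1875,  E[Y] = -1.5
E[XY] = 1.0625
Cov(X,Y) = E[XY] − E[X]E[Y] = 1.0625 − (-0.1875)(-1.5) = 0.78125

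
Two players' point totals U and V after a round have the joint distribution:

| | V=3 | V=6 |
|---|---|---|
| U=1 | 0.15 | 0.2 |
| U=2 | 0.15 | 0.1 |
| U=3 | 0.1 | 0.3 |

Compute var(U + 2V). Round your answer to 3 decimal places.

10.228

E[U] = 2.05,  E[V] = 4.8,  E[UV] = 10.05
var(U) = 4.95 − (2.05)² = 0.7475;  var(V) = 25.2 − (4.8)² = 2.16
Cov(U,V) = 10.05 − (2.05)(4.8) = 0.21
var(U + 2V) = (1)²·0.7475 + (2)²·2.16 + 2·(1)·(2)·0.21 = 10.2275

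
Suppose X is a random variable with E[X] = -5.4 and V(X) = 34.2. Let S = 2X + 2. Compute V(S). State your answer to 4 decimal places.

136.8000

V(2X + 2) = (2)²·V(X) = 4·34.2 = 136.8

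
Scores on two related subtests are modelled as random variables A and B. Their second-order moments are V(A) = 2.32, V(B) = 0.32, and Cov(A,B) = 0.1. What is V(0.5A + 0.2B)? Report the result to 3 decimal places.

V(0.5A + 0.2B) = (0.5)²·V(A) + (0.2)²·V(B) + 2·(0.5)·(0.2)·Cov(A,B)
= 0.25·2.32 + 0.04·0.32 + 0.2·0.1 = 0.6128

0.613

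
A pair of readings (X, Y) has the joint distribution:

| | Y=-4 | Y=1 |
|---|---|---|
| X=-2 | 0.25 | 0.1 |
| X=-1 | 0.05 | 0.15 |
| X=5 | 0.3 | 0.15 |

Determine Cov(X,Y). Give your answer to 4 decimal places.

E[X] = 1.35,  E[Y] = -2
E[XY] = -3.4
Cov(X,Y) = E[XY] − E[X]E[Y] = -3.4 − (1.35)(-2) = -0.7

-0.7000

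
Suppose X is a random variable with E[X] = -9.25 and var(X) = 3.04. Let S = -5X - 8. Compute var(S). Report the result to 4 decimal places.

76.0000

var(-5X - 8) = (-5)²·var(X) = 25·3.04 = 76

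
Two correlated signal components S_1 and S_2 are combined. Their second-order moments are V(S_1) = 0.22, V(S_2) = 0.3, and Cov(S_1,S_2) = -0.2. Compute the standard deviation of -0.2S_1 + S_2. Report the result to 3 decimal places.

0.624

V(-0.2S_1 + S_2) = (-0.2)²·V(S_1) + (1)²·V(S_2) + 2·(-0.2)·(1)·Cov(S_1,S_2)
= 0.04·0.22 + 1·0.3 + -0.4·-0.2 = 0.3888
SD(-0.2S_1 + S_2) = √0.3888 ≈ 0.624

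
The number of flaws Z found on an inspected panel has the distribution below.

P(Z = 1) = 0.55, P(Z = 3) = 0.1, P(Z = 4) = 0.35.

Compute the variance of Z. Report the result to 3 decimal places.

E[Z] = (1)(0.55) + (3)(0.1) + (4)(0.35) = 2.25
E[Z²] = (1)²(0.55) + (3)²(0.1) + (4)²(0.35) = 7.05
Var(Z) = E[Z²] − (E[Z])² = 7.05 − (2.25)² = 1.9875

1.988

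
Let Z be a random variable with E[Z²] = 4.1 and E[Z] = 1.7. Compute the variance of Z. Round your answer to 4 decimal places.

var(Z) = 4.1 − (1.7)² = 1.21

1.2100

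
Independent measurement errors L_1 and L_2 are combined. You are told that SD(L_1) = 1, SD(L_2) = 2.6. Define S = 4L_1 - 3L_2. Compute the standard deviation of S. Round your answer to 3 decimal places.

Var(L_1) = 1, Var(L_2) = 6.76
By independence, Var(S) = (4)²Var(L_1) + (-3)²Var(L_2)
= (4)²·1 + (-3)²·6.76 = 76.84
SD(S) = √76.84 ≈ 8.766

8.766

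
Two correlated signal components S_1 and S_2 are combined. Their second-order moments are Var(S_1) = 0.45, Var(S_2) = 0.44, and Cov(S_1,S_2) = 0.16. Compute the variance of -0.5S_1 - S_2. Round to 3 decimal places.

0.713

Var(-0.5S_1 - S_2) = (-0.5)²·Var(S_1) + (-1)²·Var(S_2) + 2·(-0.5)·(-1)·Cov(S_1,S_2)
= 0.25·0.45 + 1·0.44 + 1·0.16 = 0.7125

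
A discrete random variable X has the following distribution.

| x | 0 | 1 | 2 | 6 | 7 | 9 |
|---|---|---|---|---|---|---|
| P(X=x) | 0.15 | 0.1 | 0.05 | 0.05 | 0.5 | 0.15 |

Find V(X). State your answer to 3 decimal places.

10.128

E[X] = (0)(0.15) + (1)(0.1) + (2)(0.05) + (6)(0.05) + (7)(0.5) + (9)(0.15) = 5.35
E[X²] = (0)²(0.15) + (1)²(0.1) + (2)²(0.05) + (6)²(0.05) + (7)²(0.5) + (9)²(0.15) = 38.75
V(X) = E[X²] − (E[X])² = 38.75 − (5.35)² = 10.1275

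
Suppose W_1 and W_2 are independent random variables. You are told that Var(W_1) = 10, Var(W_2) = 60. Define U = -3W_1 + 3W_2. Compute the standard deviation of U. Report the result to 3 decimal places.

25.100

By independence, Var(U) = (-3)²Var(W_1) + (3)²Var(W_2)
= (-3)²·10 + (3)²·60 = 630
SD(U) = √630 ≈ 25.100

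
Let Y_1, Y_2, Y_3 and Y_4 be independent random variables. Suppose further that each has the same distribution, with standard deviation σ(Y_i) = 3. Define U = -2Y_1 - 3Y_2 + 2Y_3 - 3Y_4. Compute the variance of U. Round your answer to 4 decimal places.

var(Y_i) = (3)² = 9
By independence, var(U) = (-2)²var(Y_1) + (-3)²var(Y_2) + (2)²var(Y_3) + (-3)²var(Y_4)
= (-2)²·9 + (-3)²·9 + (2)²·9 + (-3)²·9 = 234

234.0000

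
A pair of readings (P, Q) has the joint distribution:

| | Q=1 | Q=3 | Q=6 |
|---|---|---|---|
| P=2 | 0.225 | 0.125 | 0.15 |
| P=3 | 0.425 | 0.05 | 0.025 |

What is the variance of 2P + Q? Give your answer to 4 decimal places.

3.0244

E[P] = 2.5,  E[Q] = 2.225,  E[PQ] = 5.175
V(P) = 6.5 − (2.5)² = 0.25;  V(Q) = 8.525 − (2.225)² = 3.574375
Cov(P,Q) = 5.175 − (2.5)(2.225) = -0.3875
V(2P + Q) = (2)²·0.25 + (1)²·3.574375 + 2·(2)·(1)·-0.3875 = 3.024375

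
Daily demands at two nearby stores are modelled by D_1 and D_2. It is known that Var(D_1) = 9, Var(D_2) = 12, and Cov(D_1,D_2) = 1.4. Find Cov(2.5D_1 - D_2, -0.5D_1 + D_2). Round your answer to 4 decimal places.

Cov(2.5D_1 - D_2, -0.5D_1 + D_2) = (2.5)(-0.5)Var(D_1) + (-1)(1)Var(D_2) + [(2.5)(1) + (-1)(-0.5)]Cov(D_1,D_2)
= -1.25·9 + -1·12 + 3·1.4 = -19.05

-19.0500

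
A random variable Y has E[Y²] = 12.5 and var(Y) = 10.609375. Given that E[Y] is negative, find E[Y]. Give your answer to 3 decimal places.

-1.375

(E[Y])² = E[Y²] − var(Y) = 12.5 − 10.609375 = 1.890625
E[Y] = −√1.890625 = -1.375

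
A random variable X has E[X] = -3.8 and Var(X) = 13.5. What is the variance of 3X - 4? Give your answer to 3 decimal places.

Var(3X - 4) = (3)²·Var(X) = 9·13.5 = 121.5

121.500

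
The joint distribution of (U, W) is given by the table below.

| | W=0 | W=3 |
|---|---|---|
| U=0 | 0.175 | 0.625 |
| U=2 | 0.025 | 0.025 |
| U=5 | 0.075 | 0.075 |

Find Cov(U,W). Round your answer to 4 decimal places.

-0.5738

E[U] = 0.85,  E[W] = 2.175
E[UW] = 1.275
Cov(U,W) = E[UW] − E[U]E[W] = 1.275 − (0.85)(2.175) = -0.57375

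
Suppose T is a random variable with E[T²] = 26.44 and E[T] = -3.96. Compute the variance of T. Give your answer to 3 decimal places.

var(T) = 26.44 − (-3.96)² = 10.7584

10.758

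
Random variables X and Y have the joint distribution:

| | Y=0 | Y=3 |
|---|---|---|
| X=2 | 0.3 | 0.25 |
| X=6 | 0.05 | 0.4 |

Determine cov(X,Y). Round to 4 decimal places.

E[X] = 3.8,  E[Y] = 1.95
E[XY] = 8.7
cov(X,Y) = E[XY] − E[X]E[Y] = 8.7 − (3.8)(1.95) = 1.29

1.2900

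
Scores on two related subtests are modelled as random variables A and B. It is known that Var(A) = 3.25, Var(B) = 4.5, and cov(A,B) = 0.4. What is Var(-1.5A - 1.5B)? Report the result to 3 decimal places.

19.238

Var(-1.5A - 1.5B) = (-1.5)²·Var(A) + (-1.5)²·Var(B) + 2·(-1.5)·(-1.5)·cov(A,B)
= 2.25·3.25 + 2.25·4.5 + 4.5·0.4 = 19.2375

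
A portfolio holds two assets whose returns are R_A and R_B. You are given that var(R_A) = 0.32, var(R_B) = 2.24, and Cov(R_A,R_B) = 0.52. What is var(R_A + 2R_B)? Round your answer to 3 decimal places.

var(R_A + 2R_B) = (1)²·var(R_A) + (2)²·var(R_B) + 2·(1)·(2)·Cov(R_A,R_B)
= 1·0.32 + 4·2.24 + 4·0.52 = 11.36

11.360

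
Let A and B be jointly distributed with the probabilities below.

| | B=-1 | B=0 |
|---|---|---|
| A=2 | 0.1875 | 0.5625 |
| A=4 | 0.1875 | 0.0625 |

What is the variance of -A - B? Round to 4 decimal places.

0.6094

E[A] = 2.5,  E[B] = -0.375,  E[AB] = -1.125
var(A) = 7 − (2.5)² = 0.75;  var(B) = 0.375 − (-0.375)² = 0.234375
Cov(A,B) = -1.125 − (2.5)(-0.375) = -0.1875
var(-A - B) = (-1)²·0.75 + (-1)²·0.234375 + 2·(-1)·(-1)·-0.1875 = 0.609375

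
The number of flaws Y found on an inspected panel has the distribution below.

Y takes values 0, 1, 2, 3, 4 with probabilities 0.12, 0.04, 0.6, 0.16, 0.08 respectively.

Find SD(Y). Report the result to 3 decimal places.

0.999

E[Y] = (0)(0.12) + (1)(0.04) + (2)(0.6) + (3)(0.16) + (4)(0.08) = 2.04
E[Y²] = (0)²(0.12) + (1)²(0.04) + (2)²(0.6) + (3)²(0.16) + (4)²(0.08) = 5.16
Var(Y) = E[Y²] − (E[Y])² = 5.16 − (2.04)² = 0.9984
SD(Y) = √0.9984 ≈ 0.999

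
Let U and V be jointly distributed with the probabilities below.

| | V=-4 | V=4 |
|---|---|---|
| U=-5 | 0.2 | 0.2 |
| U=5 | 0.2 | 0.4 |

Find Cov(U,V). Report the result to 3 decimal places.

3.200

E[U] = 1,  E[V] = 0.8
E[UV] = 4
Cov(U,V) = E[UV] − E[U]E[V] = 4 − (1)(0.8) = 3.2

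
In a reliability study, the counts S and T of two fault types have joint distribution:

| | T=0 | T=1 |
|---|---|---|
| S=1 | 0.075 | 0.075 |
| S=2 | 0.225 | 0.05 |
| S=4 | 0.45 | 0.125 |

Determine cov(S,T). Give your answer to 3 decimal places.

E[S] = 3,  E[T] = 0.25
E[ST] = 0.675
cov(S,T) = E[ST] − E[S]E[T] = 0.675 − (3)(0.25) = -0.075

-0.075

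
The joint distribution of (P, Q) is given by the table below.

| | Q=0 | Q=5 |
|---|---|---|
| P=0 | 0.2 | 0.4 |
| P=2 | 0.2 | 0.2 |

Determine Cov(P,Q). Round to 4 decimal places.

E[P] = 0.8,  E[Q] = 3
E[PQ] = 2
Cov(P,Q) = E[PQ] − E[P]E[Q] = 2 − (0.8)(3) = -0.4

-0.4000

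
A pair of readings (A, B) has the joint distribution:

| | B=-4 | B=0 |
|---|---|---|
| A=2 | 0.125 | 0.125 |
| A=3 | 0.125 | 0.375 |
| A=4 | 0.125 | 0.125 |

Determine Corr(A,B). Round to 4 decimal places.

0.0000

E[A] = 3,  E[B] = -1.5
E[AB] = -4.5
Cov(A,B) = E[AB] − E[A]E[B] = -4.5 − (3)(-1.5) = 0
var(A) = 0.5,  var(B) = 3.75
ρ = 0 / √(0.5·3.75) ≈ 0.0000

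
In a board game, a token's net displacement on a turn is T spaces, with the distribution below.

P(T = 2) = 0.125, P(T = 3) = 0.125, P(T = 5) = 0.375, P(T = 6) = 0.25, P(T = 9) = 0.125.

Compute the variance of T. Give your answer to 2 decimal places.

E[T] = (2)(0.125) + (3)(0.125) + (5)(0.375) + (6)(0.25) + (9)(0.125) = 5.125
E[T²] = (2)²(0.125) + (3)²(0.125) + (5)²(0.375) + (6)²(0.25) + (9)²(0.125) = 30.125
V(T) = E[T²] − (E[T])² = 30.125 − (5.125)² = 3.859375

3.86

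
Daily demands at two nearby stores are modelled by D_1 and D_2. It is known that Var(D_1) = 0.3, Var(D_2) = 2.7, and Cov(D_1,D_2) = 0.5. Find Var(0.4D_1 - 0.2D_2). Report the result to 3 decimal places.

0.076

Var(0.4D_1 - 0.2D_2) = (0.4)²·Var(D_1) + (-0.2)²·Var(D_2) + 2·(0.4)·(-0.2)·Cov(D_1,D_2)
= 0.16·0.3 + 0.04·2.7 + -0.16·0.5 = 0.076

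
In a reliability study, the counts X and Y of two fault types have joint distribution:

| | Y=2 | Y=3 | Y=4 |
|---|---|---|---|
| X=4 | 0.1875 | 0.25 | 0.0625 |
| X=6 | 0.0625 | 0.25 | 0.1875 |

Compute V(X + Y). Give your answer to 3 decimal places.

E[X] = 5,  E[Y] = 3,  E[XY] = 15.25
V(X) = 26 − (5)² = 1;  V(Y) = 9.5 − (3)² = 0.5
cov(X,Y) = 15.25 − (5)(3) = 0.25
V(X + Y) = (1)²·1 + (1)²·0.5 + 2·(1)·(1)·0.25 = 2

2.000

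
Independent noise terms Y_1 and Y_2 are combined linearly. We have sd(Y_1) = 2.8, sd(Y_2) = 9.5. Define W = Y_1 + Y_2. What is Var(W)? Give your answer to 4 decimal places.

98.0900

Var(Y_1) = 7.84, Var(Y_2) = 90.25
By independence, Var(W) = (1)²Var(Y_1) + (1)²Var(Y_2)
= (1)²·7.84 + (1)²·90.25 = 98.09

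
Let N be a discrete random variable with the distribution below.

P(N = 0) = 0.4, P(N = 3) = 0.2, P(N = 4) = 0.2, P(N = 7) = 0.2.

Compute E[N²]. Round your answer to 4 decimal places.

14.8000

E[N²] = (0)²(0.4) + (3)²(0.2) + (4)²(0.2) + (7)²(0.2) = 14.8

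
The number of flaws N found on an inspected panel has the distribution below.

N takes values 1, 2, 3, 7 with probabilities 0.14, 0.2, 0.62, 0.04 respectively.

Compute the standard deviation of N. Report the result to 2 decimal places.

E[N] = (1)(0.14) + (2)(0.2) + (3)(0.62) + (7)(0.04) = 2.68
E[N²] = (1)²(0.14) + (2)²(0.2) + (3)²(0.62) + (7)²(0.04) = 8.48
V(N) = E[N²] − (E[N])² = 8.48 − (2.68)² = 1.2976
sd(N) = √1.2976 ≈ 1.14

1.14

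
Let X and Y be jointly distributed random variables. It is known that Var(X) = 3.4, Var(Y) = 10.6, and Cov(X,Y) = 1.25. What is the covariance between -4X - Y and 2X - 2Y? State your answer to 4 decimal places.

1.5000

Cov(-4X - Y, 2X - 2Y) = (-4)(2)Var(X) + (-1)(-2)Var(Y) + [(-4)(-2) + (-1)(2)]Cov(X,Y)
= -8·3.4 + 2·10.6 + 6·1.25 = 1.5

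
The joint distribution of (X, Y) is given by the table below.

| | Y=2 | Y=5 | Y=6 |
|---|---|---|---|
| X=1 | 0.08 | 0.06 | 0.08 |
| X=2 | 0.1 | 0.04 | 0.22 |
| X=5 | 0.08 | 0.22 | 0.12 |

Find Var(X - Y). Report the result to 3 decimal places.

E[X] = 3.04,  E[Y] = 4.64,  E[XY] = 14.28
Var(X) = 12.16 − (3.04)² = 2.9184;  Var(Y) = 24.16 − (4.64)² = 2.6304
cov(X,Y) = 14.28 − (3.04)(4.64) = 0.1744
Var(X - Y) = (1)²·2.9184 + (-1)²·2.6304 + 2·(1)·(-1)·0.1744 = 5.2

5.200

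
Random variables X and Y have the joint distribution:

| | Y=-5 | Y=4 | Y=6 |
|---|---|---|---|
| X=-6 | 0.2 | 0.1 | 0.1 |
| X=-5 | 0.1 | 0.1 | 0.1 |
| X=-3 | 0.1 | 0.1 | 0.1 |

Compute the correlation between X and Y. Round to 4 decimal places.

E[X] = -4.8,  E[Y] = 1
E[XY] = -4
Cov(X,Y) = E[XY] − E[X]E[Y] = -4 − (-4.8)(1) = 0.8
V(X) = 1.56,  V(Y) = 24.6
ρ = 0.8 / √(1.56·24.6) ≈ 0.1291

0.1291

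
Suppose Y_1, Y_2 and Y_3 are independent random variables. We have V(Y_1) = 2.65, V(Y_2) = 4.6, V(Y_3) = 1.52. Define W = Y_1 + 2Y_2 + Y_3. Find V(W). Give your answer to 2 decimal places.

By independence, V(W) = (1)²V(Y_1) + (2)²V(Y_2) + (1)²V(Y_3)
= (1)²·2.65 + (2)²·4.6 + (1)²·1.52 = 22.57

22.57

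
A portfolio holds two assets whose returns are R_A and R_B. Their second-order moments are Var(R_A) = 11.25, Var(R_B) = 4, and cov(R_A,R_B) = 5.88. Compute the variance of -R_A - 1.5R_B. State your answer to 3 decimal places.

37.890

Var(-R_A - 1.5R_B) = (-1)²·Var(R_A) + (-1.5)²·Var(R_B) + 2·(-1)·(-1.5)·cov(R_A,R_B)
= 1·11.25 + 2.25·4 + 3·5.88 = 37.89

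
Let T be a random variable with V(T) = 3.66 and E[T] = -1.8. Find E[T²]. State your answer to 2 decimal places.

E[T²] = V(T) + (E[T])² = 3.66 + (-1.8)² = 6.9

6.90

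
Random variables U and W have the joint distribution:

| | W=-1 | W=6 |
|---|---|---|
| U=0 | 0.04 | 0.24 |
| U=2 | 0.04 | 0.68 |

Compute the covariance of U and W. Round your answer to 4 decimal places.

0.2464

E[U] = 1.44,  E[W] = 5.44
E[UW] = 8.08
cov(U,W) = E[UW] − E[U]E[W] = 8.08 − (1.44)(5.44) = 0.2464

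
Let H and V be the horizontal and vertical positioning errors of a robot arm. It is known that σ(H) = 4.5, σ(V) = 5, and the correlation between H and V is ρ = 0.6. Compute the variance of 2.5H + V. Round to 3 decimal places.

219.063

var(H) = (4.5)² = 20.25;  var(V) = (5)² = 25
cov(H,V) = ρ·σ(H)·σ(V) = 0.6·4.5·5 = 13.5
var(2.5H + V) = (2.5)²·var(H) + (1)²·var(V) + 2·(2.5)·(1)·cov(H,V)
= 6.25·20.25 + 1·25 + 5·13.5 = 219.0625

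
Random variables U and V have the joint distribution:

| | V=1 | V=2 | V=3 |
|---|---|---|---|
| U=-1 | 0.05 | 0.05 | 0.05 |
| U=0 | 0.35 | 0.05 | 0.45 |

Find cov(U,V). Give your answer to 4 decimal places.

0.0150

E[U] = -0.15,  E[V] = 2.1
E[UV] = -0.3
cov(U,V) = E[UV] − E[U]E[V] = -0.3 − (-0.15)(2.1) = 0.015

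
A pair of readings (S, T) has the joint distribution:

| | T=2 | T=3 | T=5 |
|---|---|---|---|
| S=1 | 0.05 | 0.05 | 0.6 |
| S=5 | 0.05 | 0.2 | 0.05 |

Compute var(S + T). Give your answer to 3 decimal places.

2.140

E[S] = 2.2,  E[T] = 4.2,  E[ST] = 8
var(S) = 8.2 − (2.2)² = 3.36;  var(T) = 18.9 − (4.2)² = 1.26
Cov(S,T) = 8 − (2.2)(4.2) = -1.24
var(S + T) = (1)²·3.36 + (1)²·1.26 + 2·(1)·(1)·-1.24 = 2.14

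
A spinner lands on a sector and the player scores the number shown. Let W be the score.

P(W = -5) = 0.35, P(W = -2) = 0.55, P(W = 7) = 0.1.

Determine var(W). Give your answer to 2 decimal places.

E[W] = (-5)(0.35) + (-2)(0.55) + (7)(0.1) = -2.15
E[W²] = (-5)²(0.35) + (-2)²(0.55) + (7)²(0.1) = 15.85
var(W) = E[W²] − (E[W])² = 15.85 − (-2.15)² = 11.2275

11.23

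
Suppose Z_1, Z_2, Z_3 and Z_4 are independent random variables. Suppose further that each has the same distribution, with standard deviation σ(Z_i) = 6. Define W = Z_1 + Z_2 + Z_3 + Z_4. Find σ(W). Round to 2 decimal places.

Var(Z_i) = (6)² = 36
By independence, Var(W) = (1)²Var(Z_1) + (1)²Var(Z_2) + (1)²Var(Z_3) + (1)²Var(Z_4)
= (1)²·36 + (1)²·36 + (1)²·36 + (1)²·36 = 144
σ(W) = √144 ≈ 12.00

12.00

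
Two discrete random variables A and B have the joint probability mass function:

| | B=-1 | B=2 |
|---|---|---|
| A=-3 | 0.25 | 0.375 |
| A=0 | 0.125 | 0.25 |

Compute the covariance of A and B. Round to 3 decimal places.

E[A] = -1.875,  E[B] = 0.875
E[AB] = -1.5
Cov(A,B) = E[AB] − E[A]E[B] = -1.5 − (-1.875)(0.875) = 0.140625

0.141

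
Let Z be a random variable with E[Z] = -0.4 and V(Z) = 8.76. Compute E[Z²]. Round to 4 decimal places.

E[Z²] = V(Z) + (E[Z])² = 8.76 + (-0.4)² = 8.92

8.9200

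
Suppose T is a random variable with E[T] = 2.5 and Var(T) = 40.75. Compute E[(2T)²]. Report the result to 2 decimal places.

E[2T] = 2·2.5 = 5
Var(2T) = (2)²·40.75 = 163
E[(2T)²] = Var((2T)) + (E[(2T)])² = 163 + (5)² = 188

188.00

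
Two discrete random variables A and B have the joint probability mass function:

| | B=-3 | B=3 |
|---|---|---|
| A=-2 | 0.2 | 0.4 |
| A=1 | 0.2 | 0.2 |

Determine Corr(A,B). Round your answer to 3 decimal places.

E[A] = -0.8,  E[B] = 0.6
E[AB] = -1.2
cov(A,B) = E[AB] − E[A]E[B] = -1.2 − (-0.8)(0.6) = -0.72
V(A) = 2.16,  V(B) = 8.64
ρ = -0.72 / √(2.16·8.64) ≈ -0.167

-0.167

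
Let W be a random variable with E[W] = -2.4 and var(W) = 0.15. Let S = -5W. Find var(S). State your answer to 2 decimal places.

3.75

var(-5W) = (-5)²·var(W) = 25·0.15 = 3.75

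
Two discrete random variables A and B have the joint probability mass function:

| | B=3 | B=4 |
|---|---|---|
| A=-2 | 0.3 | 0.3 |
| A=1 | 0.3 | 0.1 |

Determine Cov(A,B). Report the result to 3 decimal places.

-0.180

E[A] = -0.8,  E[B] = 3.4
E[AB] = -2.9
Cov(A,B) = E[AB] − E[A]E[B] = -2.9 − (-0.8)(3.4) = -0.18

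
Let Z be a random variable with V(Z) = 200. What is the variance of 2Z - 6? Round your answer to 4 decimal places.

V(2Z - 6) = (2)²·V(Z) = 4·200 = 800

800.0000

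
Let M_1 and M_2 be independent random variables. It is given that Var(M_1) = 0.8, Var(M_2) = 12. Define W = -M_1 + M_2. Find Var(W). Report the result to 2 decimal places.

12.80

By independence, Var(W) = (-1)²Var(M_1) + (1)²Var(M_2)
= (-1)²·0.8 + (1)²·12 = 12.8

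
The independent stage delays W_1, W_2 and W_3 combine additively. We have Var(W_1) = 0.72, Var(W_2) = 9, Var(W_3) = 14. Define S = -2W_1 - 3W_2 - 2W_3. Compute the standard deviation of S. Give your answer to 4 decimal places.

11.8271

By independence, Var(S) = (-2)²Var(W_1) + (-3)²Var(W_2) + (-2)²Var(W_3)
= (-2)²·0.72 + (-3)²·9 + (-2)²·14 = 139.88
σ(S) = √139.88 ≈ 11.8271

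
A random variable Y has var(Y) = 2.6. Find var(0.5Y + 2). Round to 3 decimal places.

var(0.5Y + 2) = (0.5)²·var(Y) = 0.25·2.6 = 0.65

0.650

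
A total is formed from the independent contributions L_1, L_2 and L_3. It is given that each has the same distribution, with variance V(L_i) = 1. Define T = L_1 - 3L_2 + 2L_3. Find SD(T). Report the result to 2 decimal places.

By independence, V(T) = (1)²V(L_1) + (-3)²V(L_2) + (2)²V(L_3)
= (1)²·1 + (-3)²·1 + (2)²·1 = 14
SD(T) = √14 ≈ 3.74

3.74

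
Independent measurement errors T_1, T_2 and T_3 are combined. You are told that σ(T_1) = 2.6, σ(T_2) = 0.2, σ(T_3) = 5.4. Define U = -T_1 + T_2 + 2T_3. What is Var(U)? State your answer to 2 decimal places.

Var(T_1) = 6.76, Var(T_2) = 0.04, Var(T_3) = 29.16
By independence, Var(U) = (-1)²Var(T_1) + (1)²Var(T_2) + (2)²Var(T_3)
= (-1)²·6.76 + (1)²·0.04 + (2)²·29.16 = 123.44

123.44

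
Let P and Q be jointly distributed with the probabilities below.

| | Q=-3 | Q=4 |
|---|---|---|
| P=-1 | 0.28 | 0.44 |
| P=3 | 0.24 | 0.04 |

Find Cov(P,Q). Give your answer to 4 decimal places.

-2.6432

E[P] = 0.12,  E[Q] = 0.36
E[PQ] = -2.6
Cov(P,Q) = E[PQ] − E[P]E[Q] = -2.6 − (0.12)(0.36) = -2.6432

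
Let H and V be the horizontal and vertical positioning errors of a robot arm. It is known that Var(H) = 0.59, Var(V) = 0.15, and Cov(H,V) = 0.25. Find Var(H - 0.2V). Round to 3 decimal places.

Var(H - 0.2V) = (1)²·Var(H) + (-0.2)²·Var(V) + 2·(1)·(-0.2)·Cov(H,V)
= 1·0.59 + 0.04·0.15 + -0.4·0.25 = 0.496

0.496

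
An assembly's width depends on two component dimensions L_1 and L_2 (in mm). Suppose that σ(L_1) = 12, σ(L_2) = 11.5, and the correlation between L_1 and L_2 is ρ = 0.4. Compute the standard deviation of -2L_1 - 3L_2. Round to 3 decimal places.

49.281

Var(L_1) = (12)² = 144;  Var(L_2) = (11.5)² = 132.25
cov(L_1,L_2) = ρ·σ(L_1)·σ(L_2) = 0.4·12·11.5 = 55.2
Var(-2L_1 - 3L_2) = (-2)²·Var(L_1) + (-3)²·Var(L_2) + 2·(-2)·(-3)·cov(L_1,L_2)
= 4·144 + 9·132.25 + 12·55.2 = 2428.65
σ(-2L_1 - 3L_2) = √2428.65 ≈ 49.281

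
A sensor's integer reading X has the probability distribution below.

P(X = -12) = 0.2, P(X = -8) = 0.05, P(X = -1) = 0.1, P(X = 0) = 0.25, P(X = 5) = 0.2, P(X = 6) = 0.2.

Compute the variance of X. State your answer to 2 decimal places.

43.81

E[X] = (-12)(0.2) + (-8)(0.05) + (-1)(0.1) + (0)(0.25) + (5)(0.2) + (6)(0.2) = -0.7
E[X²] = (-12)²(0.2) + (-8)²(0.05) + (-1)²(0.1) + (0)²(0.25) + (5)²(0.2) + (6)²(0.2) = 44.3
V(X) = E[X²] − (E[X])² = 44.3 − (-0.7)² = 43.81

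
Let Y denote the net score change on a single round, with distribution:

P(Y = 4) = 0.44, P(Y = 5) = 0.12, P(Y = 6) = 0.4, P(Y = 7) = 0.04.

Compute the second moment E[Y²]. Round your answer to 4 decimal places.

E[Y²] = (4)²(0.44) + (5)²(0.12) + (6)²(0.4) + (7)²(0.04) = 26.4

26.4000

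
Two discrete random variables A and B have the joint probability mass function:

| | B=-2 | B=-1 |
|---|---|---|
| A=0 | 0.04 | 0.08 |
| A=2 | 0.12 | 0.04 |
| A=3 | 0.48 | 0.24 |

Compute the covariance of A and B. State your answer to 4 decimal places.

E[A] = 2.48,  E[B] = -1.64
E[AB] = -4.16
Cov(A,B) = E[AB] − E[A]E[B] = -4.16 − (2.48)(-1.64) = -0.0928

-0.0928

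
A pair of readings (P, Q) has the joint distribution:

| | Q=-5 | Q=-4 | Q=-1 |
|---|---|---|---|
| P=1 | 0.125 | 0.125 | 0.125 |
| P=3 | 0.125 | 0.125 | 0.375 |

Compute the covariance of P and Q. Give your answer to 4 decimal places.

0.4375

E[P] = 2.25,  E[Q] = -2.75
E[PQ] = -5.75
cov(P,Q) = E[PQ] − E[P]E[Q] = -5.75 − (2.25)(-2.75) = 0.4375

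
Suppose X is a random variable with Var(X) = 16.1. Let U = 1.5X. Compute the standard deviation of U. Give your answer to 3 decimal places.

Var(1.5X) = (1.5)²·16.1 = 36.225
σ(U) = √36.225 ≈ 6.019

6.019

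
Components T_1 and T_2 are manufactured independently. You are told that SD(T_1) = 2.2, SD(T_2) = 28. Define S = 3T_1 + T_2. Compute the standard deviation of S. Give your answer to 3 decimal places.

Var(T_1) = 4.84, Var(T_2) = 784
By independence, Var(S) = (3)²Var(T_1) + (1)²Var(T_2)
= (3)²·4.84 + (1)²·784 = 827.56
SD(S) = √827.56 ≈ 28.767

28.767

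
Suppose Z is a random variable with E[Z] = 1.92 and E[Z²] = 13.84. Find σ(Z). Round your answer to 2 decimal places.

var(Z) = 13.84 − (1.92)² = 10.1536
σ(Z) = √10.1536 ≈ 3.19

3.19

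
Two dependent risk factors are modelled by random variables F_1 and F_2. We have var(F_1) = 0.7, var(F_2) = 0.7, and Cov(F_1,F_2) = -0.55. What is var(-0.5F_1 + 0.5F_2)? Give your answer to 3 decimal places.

0.625

var(-0.5F_1 + 0.5F_2) = (-0.5)²·var(F_1) + (0.5)²·var(F_2) + 2·(-0.5)·(0.5)·Cov(F_1,F_2)
= 0.25·0.7 + 0.25·0.7 + -0.5·-0.55 = 0.625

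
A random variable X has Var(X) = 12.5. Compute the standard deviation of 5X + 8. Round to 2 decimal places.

Var(5X + 8) = (5)²·12.5 = 312.5
SD(5X + 8) = √312.5 ≈ 17.68

17.68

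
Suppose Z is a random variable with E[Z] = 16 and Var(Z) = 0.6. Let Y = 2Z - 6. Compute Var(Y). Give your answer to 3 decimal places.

2.400

Var(2Z - 6) = (2)²·Var(Z) = 4·0.6 = 2.4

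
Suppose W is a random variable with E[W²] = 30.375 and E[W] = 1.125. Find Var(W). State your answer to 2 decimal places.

29.11

Var(W) = 30.375 − (1.125)² = 29.109375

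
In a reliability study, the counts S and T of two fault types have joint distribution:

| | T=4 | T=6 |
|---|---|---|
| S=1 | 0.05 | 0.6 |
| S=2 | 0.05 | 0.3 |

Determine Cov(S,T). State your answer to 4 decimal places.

E[S] = 1.35,  E[T] = 5.8
E[ST] = 7.8
Cov(S,T) = E[ST] − E[S]E[T] = 7.8 − (1.35)(5.8) = -0.03

-0.0300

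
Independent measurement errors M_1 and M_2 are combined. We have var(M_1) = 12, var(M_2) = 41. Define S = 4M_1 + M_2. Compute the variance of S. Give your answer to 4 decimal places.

By independence, var(S) = (4)²var(M_1) + (1)²var(M_2)
= (4)²·12 + (1)²·41 = 233

233.0000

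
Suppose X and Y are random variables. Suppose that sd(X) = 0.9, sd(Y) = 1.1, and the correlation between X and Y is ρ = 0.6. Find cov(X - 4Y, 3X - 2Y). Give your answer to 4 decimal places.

var(X) = (0.9)² = 0.81;  var(Y) = (1.1)² = 1.21
cov(X,Y) = ρ·sd(X)·sd(Y) = 0.6·0.9·1.1 = 0.594
cov(X - 4Y, 3X - 2Y) = (1)(3)var(X) + (-4)(-2)var(Y) + [(1)(-2) + (-4)(3)]cov(X,Y)
= 3·0.81 + 8·1.21 + -14·0.594 = 3.794

3.7940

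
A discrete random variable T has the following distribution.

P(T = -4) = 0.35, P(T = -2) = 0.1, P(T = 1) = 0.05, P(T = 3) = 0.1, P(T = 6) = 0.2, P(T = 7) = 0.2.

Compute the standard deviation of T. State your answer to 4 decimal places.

4.7040

E[T] = (-4)(0.35) + (-2)(0.1) + (1)(0.05) + (3)(0.1) + (6)(0.2) + (7)(0.2) = 1.35
E[T²] = (-4)²(0.35) + (-2)²(0.1) + (1)²(0.05) + (3)²(0.1) + (6)²(0.2) + (7)²(0.2) = 23.95
var(T) = E[T²] − (E[T])² = 23.95 − (1.35)² = 22.1275
sd(T) = √22.1275 ≈ 4.7040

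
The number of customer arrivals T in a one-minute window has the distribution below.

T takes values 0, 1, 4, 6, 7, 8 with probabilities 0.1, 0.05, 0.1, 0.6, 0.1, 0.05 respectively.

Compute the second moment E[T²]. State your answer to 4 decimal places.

31.3500

E[T²] = (0)²(0.1) + (1)²(0.05) + (4)²(0.1) + (6)²(0.6) + (7)²(0.1) + (8)²(0.05) = 31.35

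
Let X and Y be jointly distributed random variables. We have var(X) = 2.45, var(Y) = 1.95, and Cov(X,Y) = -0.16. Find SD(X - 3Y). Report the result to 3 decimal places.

var(X - 3Y) = (1)²·var(X) + (-3)²·var(Y) + 2·(1)·(-3)·Cov(X,Y)
= 1·2.45 + 9·1.95 + -6·-0.16 = 20.96
SD(X - 3Y) = √20.96 ≈ 4.578

4.578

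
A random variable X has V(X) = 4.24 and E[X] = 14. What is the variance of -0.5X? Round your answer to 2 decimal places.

V(-0.5X) = (-0.5)²·V(X) = 0.25·4.24 = 1.06

1.06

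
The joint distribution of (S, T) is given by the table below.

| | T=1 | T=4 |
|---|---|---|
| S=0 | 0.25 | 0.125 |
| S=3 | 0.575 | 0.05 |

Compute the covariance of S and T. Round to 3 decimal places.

E[S] = 1.875,  E[T] = 1.525
E[ST] = 2.325
cov(S,T) = E[ST] − E[S]E[T] = 2.325 − (1.875)(1.525) = -0.534375

-0.534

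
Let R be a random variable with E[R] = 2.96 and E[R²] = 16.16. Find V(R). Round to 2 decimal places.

V(R) = 16.16 − (2.96)² = 7.3984

7.40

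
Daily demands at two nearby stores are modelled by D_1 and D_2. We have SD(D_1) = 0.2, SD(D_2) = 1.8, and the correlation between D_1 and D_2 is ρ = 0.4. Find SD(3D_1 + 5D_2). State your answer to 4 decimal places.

9.2563

V(D_1) = (0.2)² = 0.04;  V(D_2) = (1.8)² = 3.24
Cov(D_1,D_2) = ρ·SD(D_1)·SD(D_2) = 0.4·0.2·1.8 = 0.144
V(3D_1 + 5D_2) = (3)²·V(D_1) + (5)²·V(D_2) + 2·(3)·(5)·Cov(D_1,D_2)
= 9·0.04 + 25·3.24 + 30·0.144 = 85.68
SD(3D_1 + 5D_2) = √85.68 ≈ 9.2563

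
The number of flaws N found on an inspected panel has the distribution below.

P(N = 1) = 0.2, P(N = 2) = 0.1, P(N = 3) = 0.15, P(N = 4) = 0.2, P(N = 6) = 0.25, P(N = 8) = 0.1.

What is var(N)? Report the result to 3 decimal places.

4.948

E[N] = (1)(0.2) + (2)(0.1) + (3)(0.15) + (4)(0.2) + (6)(0.25) + (8)(0.1) = 3.95
E[N²] = (1)²(0.2) + (2)²(0.1) + (3)²(0.15) + (4)²(0.2) + (6)²(0.25) + (8)²(0.1) = 20.55
var(N) = E[N²] − (E[N])² = 20.55 − (3.95)² = 4.9475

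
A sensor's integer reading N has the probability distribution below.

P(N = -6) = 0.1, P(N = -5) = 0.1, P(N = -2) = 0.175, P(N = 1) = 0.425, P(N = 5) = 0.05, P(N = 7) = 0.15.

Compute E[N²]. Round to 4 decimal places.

E[N²] = (-6)²(0.1) + (-5)²(0.1) + (-2)²(0.175) + (1)²(0.425) + (5)²(0.05) + (7)²(0.15) = 15.825

15.8250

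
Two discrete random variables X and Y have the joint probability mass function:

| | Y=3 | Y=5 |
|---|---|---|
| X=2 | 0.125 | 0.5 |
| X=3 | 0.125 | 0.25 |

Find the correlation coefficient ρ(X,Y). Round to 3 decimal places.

-0.149

E[X] = 2.375,  E[Y] = 4.5
E[XY] = 10.625
cov(X,Y) = E[XY] − E[X]E[Y] = 10.625 − (2.375)(4.5) = -0.0625
Var(X) = 0.234375,  Var(Y) = 0.75
ρ = -0.0625 / √(0.234375·0.75) ≈ -0.149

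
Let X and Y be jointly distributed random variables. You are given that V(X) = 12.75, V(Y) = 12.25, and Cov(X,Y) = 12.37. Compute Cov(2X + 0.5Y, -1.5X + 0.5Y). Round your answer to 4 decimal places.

-32.0950

Cov(2X + 0.5Y, -1.5X + 0.5Y) = (2)(-1.5)V(X) + (0.5)(0.5)V(Y) + [(2)(0.5) + (0.5)(-1.5)]Cov(X,Y)
= -3·12.75 + 0.25·12.25 + 0.25·12.37 = -32.095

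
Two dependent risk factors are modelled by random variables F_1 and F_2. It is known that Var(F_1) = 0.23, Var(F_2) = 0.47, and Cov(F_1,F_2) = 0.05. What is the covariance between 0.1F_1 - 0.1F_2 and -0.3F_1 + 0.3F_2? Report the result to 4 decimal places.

Cov(0.1F_1 - 0.1F_2, -0.3F_1 + 0.3F_2) = (0.1)(-0.3)Var(F_1) + (-0.1)(0.3)Var(F_2) + [(0.1)(0.3) + (-0.1)(-0.3)]Cov(F_1,F_2)
= -0.03·0.23 + -0.03·0.47 + 0.06·0.05 = -0.018

-0.0180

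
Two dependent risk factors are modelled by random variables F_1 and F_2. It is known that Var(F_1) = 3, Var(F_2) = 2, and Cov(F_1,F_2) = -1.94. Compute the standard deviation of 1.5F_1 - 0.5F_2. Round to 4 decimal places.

3.1875

Var(1.5F_1 - 0.5F_2) = (1.5)²·Var(F_1) + (-0.5)²·Var(F_2) + 2·(1.5)·(-0.5)·Cov(F_1,F_2)
= 2.25·3 + 0.25·2 + -1.5·-1.94 = 10.16
σ(1.5F_1 - 0.5F_2) = √10.16 ≈ 3.1875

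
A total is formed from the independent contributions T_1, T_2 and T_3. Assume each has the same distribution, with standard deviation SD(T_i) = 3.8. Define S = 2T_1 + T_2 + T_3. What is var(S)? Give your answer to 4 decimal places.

var(T_i) = (3.8)² = 14.44
By independence, var(S) = (2)²var(T_1) + (1)²var(T_2) + (1)²var(T_3)
= (2)²·14.44 + (1)²·14.44 + (1)²·14.44 = 86.64

86.6400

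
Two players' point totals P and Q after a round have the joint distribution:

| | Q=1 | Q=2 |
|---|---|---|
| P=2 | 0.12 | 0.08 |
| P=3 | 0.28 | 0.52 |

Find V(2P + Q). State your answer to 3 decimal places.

E[P] = 2.8,  E[Q] = 1.6,  E[PQ] = 4.52
V(P) = 8 − (2.8)² = 0.16;  V(Q) = 2.8 − (1.6)² = 0.24
cov(P,Q) = 4.52 − (2.8)(1.6) = 0.04
V(2P + Q) = (2)²·0.16 + (1)²·0.24 + 2·(2)·(1)·0.04 = 1.04

1.040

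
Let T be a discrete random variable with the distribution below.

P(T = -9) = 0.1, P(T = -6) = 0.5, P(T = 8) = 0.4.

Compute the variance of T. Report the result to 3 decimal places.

51.210

E[T] = (-9)(0.1) + (-6)(0.5) + (8)(0.4) = -0.7
E[T²] = (-9)²(0.1) + (-6)²(0.5) + (8)²(0.4) = 51.7
Var(T) = E[T²] − (E[T])² = 51.7 − (-0.7)² = 51.21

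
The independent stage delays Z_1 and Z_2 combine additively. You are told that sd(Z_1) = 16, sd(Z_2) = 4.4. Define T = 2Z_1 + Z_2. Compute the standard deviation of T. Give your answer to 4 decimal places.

32.3011

Var(Z_1) = 256, Var(Z_2) = 19.36
By independence, Var(T) = (2)²Var(Z_1) + (1)²Var(Z_2)
= (2)²·256 + (1)²·19.36 = 1043.36
sd(T) = √1043.36 ≈ 32.3011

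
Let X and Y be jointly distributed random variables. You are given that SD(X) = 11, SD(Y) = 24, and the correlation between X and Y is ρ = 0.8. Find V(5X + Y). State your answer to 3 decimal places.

V(X) = (11)² = 121;  V(Y) = (24)² = 576
Cov(X,Y) = ρ·SD(X)·SD(Y) = 0.8·11·24 = 211.2
V(5X + Y) = (5)²·V(X) + (1)²·V(Y) + 2·(5)·(1)·Cov(X,Y)
= 25·121 + 1·576 + 10·211.2 = 5713

5713.000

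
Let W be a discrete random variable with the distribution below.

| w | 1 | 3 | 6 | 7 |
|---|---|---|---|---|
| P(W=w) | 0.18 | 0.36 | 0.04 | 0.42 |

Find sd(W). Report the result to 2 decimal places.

E[W] = (1)(0.18) + (3)(0.36) + (6)(0.04) + (7)(0.42) = 4.44
E[W²] = (1)²(0.18) + (3)²(0.36) + (6)²(0.04) + (7)²(0.42) = 25.44
V(W) = E[W²] − (E[W])² = 25.44 − (4.44)² = 5.7264
sd(W) = √5.7264 ≈ 2.39

2.39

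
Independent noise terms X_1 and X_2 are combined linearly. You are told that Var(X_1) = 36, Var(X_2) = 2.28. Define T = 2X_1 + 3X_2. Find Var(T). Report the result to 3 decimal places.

By independence, Var(T) = (2)²Var(X_1) + (3)²Var(X_2)
= (2)²·36 + (3)²·2.28 = 164.52

164.520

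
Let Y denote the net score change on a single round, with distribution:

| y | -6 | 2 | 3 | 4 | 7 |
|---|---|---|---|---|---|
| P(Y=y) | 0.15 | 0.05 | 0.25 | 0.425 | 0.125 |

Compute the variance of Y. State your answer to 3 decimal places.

14.399

E[Y] = (-6)(0.15) + (2)(0.05) + (3)(0.25) + (4)(0.425) + (7)(0.125) = 2.525
E[Y²] = (-6)²(0.15) + (2)²(0.05) + (3)²(0.25) + (4)²(0.425) + (7)²(0.125) = 20.775
var(Y) = E[Y²] − (E[Y])² = 20.775 − (2.525)² = 14.399375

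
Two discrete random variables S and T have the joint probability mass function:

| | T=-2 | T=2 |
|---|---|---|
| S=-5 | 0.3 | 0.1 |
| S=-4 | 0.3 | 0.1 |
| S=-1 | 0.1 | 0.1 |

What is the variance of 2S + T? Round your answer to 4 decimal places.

14.2400

E[S] = -3.8,  E[T] = -0.8,  E[ST] = 3.6
Var(S) = 16.6 − (-3.8)² = 2.16;  Var(T) = 4 − (-0.8)² = 3.36
cov(S,T) = 3.6 − (-3.8)(-0.8) = 0.56
Var(2S + T) = (2)²·2.16 + (1)²·3.36 + 2·(2)·(1)·0.56 = 14.24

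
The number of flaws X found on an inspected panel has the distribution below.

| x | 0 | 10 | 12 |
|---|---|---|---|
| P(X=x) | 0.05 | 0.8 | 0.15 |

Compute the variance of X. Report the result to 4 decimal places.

E[X] = (0)(0.05) + (10)(0.8) + (12)(0.15) = 9.8
E[X²] = (0)²(0.05) + (10)²(0.8) + (12)²(0.15) = 101.6
V(X) = E[X²] − (E[X])² = 101.6 − (9.8)² = 5.56

5.5600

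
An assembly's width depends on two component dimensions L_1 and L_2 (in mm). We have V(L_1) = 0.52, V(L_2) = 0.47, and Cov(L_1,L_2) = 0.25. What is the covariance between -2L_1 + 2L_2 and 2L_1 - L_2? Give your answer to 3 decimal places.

-1.520

Cov(-2L_1 + 2L_2, 2L_1 - L_2) = (-2)(2)V(L_1) + (2)(-1)V(L_2) + [(-2)(-1) + (2)(2)]Cov(L_1,L_2)
= -4·0.52 + -2·0.47 + 6·0.25 = -1.52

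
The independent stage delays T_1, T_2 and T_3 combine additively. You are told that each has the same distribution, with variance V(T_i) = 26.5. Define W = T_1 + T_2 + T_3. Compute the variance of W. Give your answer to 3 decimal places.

79.500

By independence, V(W) = (1)²V(T_1) + (1)²V(T_2) + (1)²V(T_3)
= (1)²·26.5 + (1)²·26.5 + (1)²·26.5 = 79.5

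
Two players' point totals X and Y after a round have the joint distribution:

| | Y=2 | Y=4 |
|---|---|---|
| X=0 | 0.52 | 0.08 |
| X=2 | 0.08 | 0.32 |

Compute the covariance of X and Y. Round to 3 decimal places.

E[X] = 0.8,  E[Y] = 2.8
E[XY] = 2.88
Cov(X,Y) = E[XY] − E[X]E[Y] = 2.88 − (0.8)(2.8) = 0.64

0.640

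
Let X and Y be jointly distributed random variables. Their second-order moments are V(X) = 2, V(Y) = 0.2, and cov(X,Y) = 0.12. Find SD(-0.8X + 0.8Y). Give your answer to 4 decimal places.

1.1200

V(-0.8X + 0.8Y) = (-0.8)²·V(X) + (0.8)²·V(Y) + 2·(-0.8)·(0.8)·cov(X,Y)
= 0.64·2 + 0.64·0.2 + -1.28·0.12 = 1.2544
SD(-0.8X + 0.8Y) = √1.2544 ≈ 1.1200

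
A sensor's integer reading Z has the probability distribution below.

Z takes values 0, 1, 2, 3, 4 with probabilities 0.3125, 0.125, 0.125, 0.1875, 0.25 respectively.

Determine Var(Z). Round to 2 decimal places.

2.56

E[Z] = (0)(0.3125) + (1)(0.125) + (2)(0.125) + (3)(0.1875) + (4)(0.25) = 1.9375
E[Z²] = (0)²(0.3125) + (1)²(0.125) + (2)²(0.125) + (3)²(0.1875) + (4)²(0.25) = 6.3125
Var(Z) = E[Z²] − (E[Z])² = 6.3125 − (1.9375)² = 2.55859375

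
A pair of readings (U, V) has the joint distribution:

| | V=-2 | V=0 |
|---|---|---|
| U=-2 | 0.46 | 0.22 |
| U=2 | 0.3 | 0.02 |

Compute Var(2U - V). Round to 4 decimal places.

16.4736

E[U] = -0.72,  E[V] = -1.52,  E[UV] = 0.64
Var(U) = 4 − (-0.72)² = 3.4816;  Var(V) = 3.04 − (-1.52)² = 0.7296
Cov(U,V) = 0.64 − (-0.72)(-1.52) = -0.4544
Var(2U - V) = (2)²·3.4816 + (-1)²·0.7296 + 2·(2)·(-1)·-0.4544 = 16.4736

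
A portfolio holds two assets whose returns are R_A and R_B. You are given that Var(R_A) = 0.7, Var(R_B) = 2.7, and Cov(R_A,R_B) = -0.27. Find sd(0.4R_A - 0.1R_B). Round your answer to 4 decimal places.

0.4007

Var(0.4R_A - 0.1R_B) = (0.4)²·Var(R_A) + (-0.1)²·Var(R_B) + 2·(0.4)·(-0.1)·Cov(R_A,R_B)
= 0.16·0.7 + 0.01·2.7 + -0.08·-0.27 = 0.1606
sd(0.4R_A - 0.1R_B) = √0.1606 ≈ 0.4007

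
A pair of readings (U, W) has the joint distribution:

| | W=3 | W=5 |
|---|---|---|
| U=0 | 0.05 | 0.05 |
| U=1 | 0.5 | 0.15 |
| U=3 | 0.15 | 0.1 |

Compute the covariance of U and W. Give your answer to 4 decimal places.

0.0600

E[U] = 1.4,  E[W] = 3.6
E[UW] = 5.1
cov(U,W) = E[UW] − E[U]E[W] = 5.1 − (1.4)(3.6) = 0.06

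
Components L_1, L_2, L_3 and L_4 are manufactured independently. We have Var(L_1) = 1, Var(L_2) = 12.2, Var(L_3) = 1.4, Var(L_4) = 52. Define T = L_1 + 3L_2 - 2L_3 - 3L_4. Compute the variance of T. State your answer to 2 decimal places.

By independence, Var(T) = (1)²Var(L_1) + (3)²Var(L_2) + (-2)²Var(L_3) + (-3)²Var(L_4)
= (1)²·1 + (3)²·12.2 + (-2)²·1.4 + (-3)²·52 = 584.4

584.40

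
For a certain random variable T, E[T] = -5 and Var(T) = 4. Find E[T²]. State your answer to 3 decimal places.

E[T²] = Var(T) + (E[T])² = 4 + (-5)² = 29

29.000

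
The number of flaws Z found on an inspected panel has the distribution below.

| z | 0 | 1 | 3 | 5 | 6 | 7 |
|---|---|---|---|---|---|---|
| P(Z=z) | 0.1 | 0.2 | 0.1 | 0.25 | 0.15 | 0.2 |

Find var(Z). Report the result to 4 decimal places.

E[Z] = (0)(0.1) + (1)(0.2) + (3)(0.1) + (5)(0.25) + (6)(0.15) + (7)(0.2) = 4.05
E[Z²] = (0)²(0.1) + (1)²(0.2) + (3)²(0.1) + (5)²(0.25) + (6)²(0.15) + (7)²(0.2) = 22.55
var(Z) = E[Z²] − (E[Z])² = 22.55 − (4.05)² = 6.1475

6.1475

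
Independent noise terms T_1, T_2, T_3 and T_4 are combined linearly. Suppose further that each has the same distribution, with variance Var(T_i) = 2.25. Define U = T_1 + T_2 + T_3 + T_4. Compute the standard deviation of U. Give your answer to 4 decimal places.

By independence, Var(U) = (1)²Var(T_1) + (1)²Var(T_2) + (1)²Var(T_3) + (1)²Var(T_4)
= (1)²·2.25 + (1)²·2.25 + (1)²·2.25 + (1)²·2.25 = 9
sd(U) = √9 ≈ 3.0000

3.0000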